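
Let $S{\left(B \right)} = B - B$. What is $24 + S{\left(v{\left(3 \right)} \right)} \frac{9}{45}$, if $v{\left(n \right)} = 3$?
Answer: $24$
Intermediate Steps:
$S{\left(B \right)} = 0$
$24 + S{\left(v{\left(3 \right)} \right)} \frac{9}{45} = 24 + 0 \cdot \frac{9}{45} = 24 + 0 \cdot 9 \cdot \frac{1}{45} = 24 + 0 \cdot \frac{1}{5} = 24 + 0 = 24$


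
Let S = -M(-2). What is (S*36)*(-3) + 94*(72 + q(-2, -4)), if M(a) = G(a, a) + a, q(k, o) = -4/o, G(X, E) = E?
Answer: 6430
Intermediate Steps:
M(a) = 2*a (M(a) = a + a = 2*a)
S = 4 (S = -2*(-2) = -1*(-4) = 4)
(S*36)*(-3) + 94*(72 + q(-2, -4)) = (4*36)*(-3) + 94*(72 - 4/(-4)) = 144*(-3) + 94*(72 - 4*(-¼)) = -432 + 94*(72 + 1) = -432 + 94*73 = -432 + 6862 = 6430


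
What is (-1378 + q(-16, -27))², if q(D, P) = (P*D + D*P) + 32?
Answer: 232324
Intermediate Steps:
q(D, P) = 32 + 2*D*P (q(D, P) = (D*P + D*P) + 32 = 2*D*P + 32 = 32 + 2*D*P)
(-1378 + q(-16, -27))² = (-1378 + (32 + 2*(-16)*(-27)))² = (-1378 + (32 + 864))² = (-1378 + 896)² = (-482)² = 232324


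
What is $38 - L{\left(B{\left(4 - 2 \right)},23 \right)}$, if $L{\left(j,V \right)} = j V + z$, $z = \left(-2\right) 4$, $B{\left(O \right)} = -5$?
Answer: $161$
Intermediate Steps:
$z = -8$
$L{\left(j,V \right)} = -8 + V j$ ($L{\left(j,V \right)} = j V - 8 = V j - 8 = -8 + V j$)
$38 - L{\left(B{\left(4 - 2 \right)},23 \right)} = 38 - \left(-8 + 23 \left(-5\right)\right) = 38 - \left(-8 - 115\right) = 38 - -123 = 38 + 123 = 161$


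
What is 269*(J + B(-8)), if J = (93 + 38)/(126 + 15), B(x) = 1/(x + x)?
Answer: 525895/2256 ≈ 233.11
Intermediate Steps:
B(x) = 1/(2*x)
J = 131/141 ≈ 0.92908
269*(J + B(-8)) = 269*(131/141 + (½)/(-8)) = 269*(131/141 + (½)*(-⅛)) = 269*(131/141 - 1/16) = 269*(1955/2256) = 525895/2256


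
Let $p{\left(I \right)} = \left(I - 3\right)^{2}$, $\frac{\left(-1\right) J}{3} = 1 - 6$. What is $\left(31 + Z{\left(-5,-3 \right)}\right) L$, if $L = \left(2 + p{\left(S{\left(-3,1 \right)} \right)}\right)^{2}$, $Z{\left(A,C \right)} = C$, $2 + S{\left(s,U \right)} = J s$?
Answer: $175280112$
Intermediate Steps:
$J = 15$ ($J = - 3 \left(1 - 6\right) = \left(-3\right) \left(-5\right) = 15$)
$S{\left(s,U \right)} = -2 + 15 s$
$p{\left(I \right)} = \left(-3 + I\right)^{2}$
$L = 6260004$ ($L = \left(2 + \left(-3 + \left(-2 + 15 \left(-3\right)\right)\right)^{2}\right)^{2} = \left(2 + \left(-3 - 47\right)^{2}\right)^{2} = \left(2 + \left(-50\right)^{2}\right)^{2} = \left(2 + 2500\right)^{2} = 2502^{2} = 6260004$)
$\left(31 + Z{\left(-5,-3 \right)}\right) L = \left(31 - 3\right) 6260004 = 28 \cdot 6260004 = 175280112$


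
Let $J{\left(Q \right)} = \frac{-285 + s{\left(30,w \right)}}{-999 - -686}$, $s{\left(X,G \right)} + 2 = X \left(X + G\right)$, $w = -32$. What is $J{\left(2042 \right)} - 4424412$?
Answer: $- \frac{1384840609}{313} \approx -4.4244 \cdot 10^{6}$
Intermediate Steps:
$s{\left(X,G \right)} = -2 + X \left(G + X\right)$ ($s{\left(X,G \right)} = -2 + X \left(X + G\right) = -2 + X \left(G + X\right)$)
$J{\left(Q \right)} = \frac{347}{313}$ ($J{\left(Q \right)} = \frac{-285 - \left(962 - 900\right)}{-999 - -686} = \frac{-285 - 62}{-999 + 686} = \frac{-285 - 62}{-313} = \left(-347\right) \left(- \frac{1}{313}\right) = \frac{347}{313}$)
$J{\left(2042 \right)} - 4424412 = \frac{347}{313} - 4424412 = - \frac{1384840609}{313}$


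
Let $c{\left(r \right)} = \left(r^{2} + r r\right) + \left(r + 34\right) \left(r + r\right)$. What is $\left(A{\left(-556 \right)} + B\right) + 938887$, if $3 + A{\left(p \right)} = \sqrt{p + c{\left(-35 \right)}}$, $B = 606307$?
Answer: $1545191 + 2 \sqrt{491} \approx 1.5452 \cdot 10^{6}$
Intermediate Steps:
$c{\left(r \right)} = 2 r^{2} + 2 r \left(34 + r\right)$ ($c{\left(r \right)} = \left(r^{2} + r^{2}\right) + \left(34 + r\right) 2 r = 2 r^{2} + 2 r \left(34 + r\right)$)
$A{\left(p \right)} = -3 + \sqrt{2520 + p}$ ($A{\left(p \right)} = -3 + \sqrt{p + 4 \left(-35\right) \left(17 - 35\right)} = -3 + \sqrt{p + 4 \left(-35\right) \left(-18\right)} = -3 + \sqrt{p + 2520} = -3 + \sqrt{2520 + p}$)
$\left(A{\left(-556 \right)} + B\right) + 938887 = \left(\left(-3 + \sqrt{2520 - 556}\right) + 606307\right) + 938887 = \left(\left(-3 + \sqrt{1964}\right) + 606307\right) + 938887 = \left(\left(-3 + 2 \sqrt{491}\right) + 606307\right) + 938887 = \left(606304 + 2 \sqrt{491}\right) + 938887 = 1545191 + 2 \sqrt{491}$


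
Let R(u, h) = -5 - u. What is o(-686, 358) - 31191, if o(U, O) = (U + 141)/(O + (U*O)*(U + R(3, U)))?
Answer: -1063229014135/34087686 ≈ -31191.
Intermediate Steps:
o(U, O) = (141 + U)/(O + O*U*(-8 + U)) (o(U, O) = (U + 141)/(O + (U*O)*(U + (-5 - 1*3))) = (141 + U)/(O + (O*U)*(U + (-5 - 3))) = (141 + U)/(O + (O*U)*(U - 8)) = (141 + U)/(O + (O*U)*(-8 + U)) = (141 + U)/(O + O*U*(-8 + U)))
o(-686, 358) - 31191 = (141 - 686)/(358*(1 + (-686)² - 8*(-686))) - 31191 = (1/358)*(-545)/(1 + 470596 + 5488) - 31191 = (1/358)*(-545)/476085 - 31191 = (1/358)*(1/476085)*(-545) - 31191 = -109/34087686 - 31191 = -1063229014135/34087686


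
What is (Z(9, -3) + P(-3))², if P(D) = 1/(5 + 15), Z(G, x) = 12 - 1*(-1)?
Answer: 68121/400 ≈ 170.30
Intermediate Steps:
Z(G, x) = 13 (Z(G, x) = 12 + 1 = 13)
P(D) = 1/20
(Z(9, -3) + P(-3))² = (13 + 1/20)² = (261/20)² = 68121/400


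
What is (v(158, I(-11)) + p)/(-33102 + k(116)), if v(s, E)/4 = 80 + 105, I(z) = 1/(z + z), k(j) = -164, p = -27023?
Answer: 26283/33266 ≈ 0.79009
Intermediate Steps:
I(z) = 1/(2*z)
v(s, E) = 740 (v(s, E) = 4*(80 + 105) = 4*185 = 740)
(v(158, I(-11)) + p)/(-33102 + k(116)) = (740 - 27023)/(-33102 - 164) = -26283/(-33266) = -26283*(-1/33266) = 26283/33266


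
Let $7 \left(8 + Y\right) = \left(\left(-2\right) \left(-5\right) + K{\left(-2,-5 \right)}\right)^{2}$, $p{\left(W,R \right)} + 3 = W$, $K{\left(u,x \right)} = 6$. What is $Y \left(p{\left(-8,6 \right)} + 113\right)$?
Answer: $\frac{20400}{7} \approx 2914.3$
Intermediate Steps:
$p{\left(W,R \right)} = -3 + W$
$Y = \frac{200}{7}$ ($Y = -8 + \frac{\left(\left(-2\right) \left(-5\right) + 6\right)^{2}}{7} = -8 + \frac{\left(10 + 6\right)^{2}}{7} = -8 + \frac{16^{2}}{7} = -8 + \frac{1}{7} \cdot 256 = -8 + \frac{256}{7} = \frac{200}{7} \approx 28.571$)
$Y \left(p{\left(-8,6 \right)} + 113\right) = \frac{200 \left(\left(-3 - 8\right) + 113\right)}{7} = \frac{200 \left(-11 + 113\right)}{7} = \frac{200}{7} \cdot 102 = \frac{20400}{7}$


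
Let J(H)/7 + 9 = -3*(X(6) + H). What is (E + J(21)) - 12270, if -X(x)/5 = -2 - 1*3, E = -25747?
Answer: -39046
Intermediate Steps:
X(x) = 25 (X(x) = -5*(-2 - 1*3) = -5*(-2 - 3) = -5*(-5) = 25)
J(H) = -588 - 21*H (J(H) = -63 + 7*(-3*(25 + H)) = -63 + 7*(-75 - 3*H) = -63 + (-525 - 21*H) = -588 - 21*H)
(E + J(21)) - 12270 = (-25747 + (-588 - 21*21)) - 12270 = (-25747 + (-588 - 441)) - 12270 = (-25747 - 1029) - 12270 = -26776 - 12270 = -39046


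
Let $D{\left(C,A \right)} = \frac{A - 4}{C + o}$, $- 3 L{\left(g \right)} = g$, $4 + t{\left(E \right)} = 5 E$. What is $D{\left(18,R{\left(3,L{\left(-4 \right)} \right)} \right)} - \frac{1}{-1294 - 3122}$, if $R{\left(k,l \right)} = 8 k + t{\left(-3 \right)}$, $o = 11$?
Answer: $\frac{4445}{128064} \approx 0.034709$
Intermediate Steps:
$t{\left(E \right)} = -4 + 5 E$
$L{\left(g \right)} = - \frac{g}{3}$
$R{\left(k,l \right)} = -19 + 8 k$ ($R{\left(k,l \right)} = 8 k + \left(-4 + 5 \left(-3\right)\right) = 8 k - 19 = -19 + 8 k$)
$D{\left(C,A \right)} = \frac{-4 + A}{11 + C}$ ($D{\left(C,A \right)} = \frac{A - 4}{C + 11} = \frac{-4 + A}{11 + C}$)
$D{\left(18,R{\left(3,L{\left(-4 \right)} \right)} \right)} - \frac{1}{-1294 - 3122} = \frac{-4 + \left(-19 + 8 \cdot 3\right)}{11 + 18} - \frac{1}{-1294 - 3122} = \frac{-4 + \left(-19 + 24\right)}{29} - \frac{1}{-4416} = \frac{-4 + 5}{29} - - \frac{1}{4416} = \frac{1}{29} \cdot 1 + \frac{1}{4416} = \frac{1}{29} + \frac{1}{4416} = \frac{4445}{128064}$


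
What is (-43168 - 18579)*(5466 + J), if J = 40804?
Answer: -2857033690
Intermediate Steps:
(-43168 - 18579)*(5466 + J) = (-43168 - 18579)*(5466 + 40804) = -61747*46270 = -2857033690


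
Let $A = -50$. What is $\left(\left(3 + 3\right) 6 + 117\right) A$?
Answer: $-7650$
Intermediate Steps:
$\left(\left(3 + 3\right) 6 + 117\right) A = \left(\left(3 + 3\right) 6 + 117\right) \left(-50\right) = \left(6 \cdot 6 + 117\right) \left(-50\right) = \left(36 + 117\right) \left(-50\right) = 153 \left(-50\right) = -7650$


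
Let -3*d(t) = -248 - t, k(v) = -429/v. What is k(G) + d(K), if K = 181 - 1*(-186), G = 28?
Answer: 5311/28 ≈ 189.68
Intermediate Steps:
K = 367 (K = 181 + 186 = 367)
d(t) = 248/3 + t/3 (d(t) = -(-248 - t)/3 = 248/3 + t/3)
k(G) + d(K) = -429/28 + (248/3 + (⅓)*367) = -429*1/28 + (248/3 + 367/3) = -429/28 + 205 = 5311/28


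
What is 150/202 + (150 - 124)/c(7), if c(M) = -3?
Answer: -2401/303 ≈ -7.9241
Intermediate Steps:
150/202 + (150 - 124)/c(7) = 150/202 + (150 - 124)/(-3) = 150*(1/202) + 26*(-⅓) = 75/101 - 26/3 = -2401/303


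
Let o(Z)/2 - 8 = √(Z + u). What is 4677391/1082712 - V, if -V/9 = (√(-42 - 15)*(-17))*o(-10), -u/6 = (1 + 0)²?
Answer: 4677391/1082712 + √57*(1224 - 2448*I) ≈ 9245.3 - 18482.0*I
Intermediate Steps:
u = -6 (u = -6*(1 + 0)² = -6*1² = -6*1 = -6)
o(Z) = 16 + 2*√(-6 + Z) (o(Z) = 16 + 2*√(Z - 6) = 16 + 2*√(-6 + Z))
V = 153*I*√57*(16 + 8*I) (V = -9*√(-42 - 15)*(-17)*(16 + 2*√(-6 - 10)) = -9*√(-57)*(-17)*(16 + 2*√(-16)) = -9*(I*√57)*(-17)*(16 + 2*(4*I)) = -9*(-17*I*√57)*(16 + 8*I) = -(-153)*I*√57*(16 + 8*I) = 153*I*√57*(16 + 8*I) ≈ -9241.0 + 18482.0*I)
4677391/1082712 - V = 4677391/1082712 - √57*(-1224 + 2448*I)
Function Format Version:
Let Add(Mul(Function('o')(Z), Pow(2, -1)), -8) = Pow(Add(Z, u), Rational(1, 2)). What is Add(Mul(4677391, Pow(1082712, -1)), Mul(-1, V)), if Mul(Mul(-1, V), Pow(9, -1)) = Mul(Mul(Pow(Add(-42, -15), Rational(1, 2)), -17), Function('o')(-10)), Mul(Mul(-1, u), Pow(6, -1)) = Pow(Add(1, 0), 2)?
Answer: Add(Rational(4677391, 1082712), Mul(Pow(57, Rational(1, 2)), Add(1224, Mul(-2448, I)))) ≈ Add(9245.3, Mul(-18482., I))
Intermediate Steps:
u = -6 (u = Mul(-6, Pow(Add(1, 0), 2)) = Mul(-6, Pow(1, 2)) = Mul(-6, 1) = -6)
Function('o')(Z) = Add(16, Mul(2, Pow(Add(-6, Z), Rational(1, 2)))) (Function('o')(Z) = Add(16, Mul(2, Pow(Add(Z, -6), Rational(1, 2)))) = Add(16, Mul(2, Pow(Add(-6, Z), Rational(1, 2)))))
V = Mul(153, I, Pow(57, Rational(1, 2)), Add(16, Mul(8, I))) (V = Mul(-9, Mul(Mul(Pow(Add(-42, -15), Rational(1, 2)), -17), Add(16, Mul(2, Pow(Add(-6, -10), Rational(1, 2)))))) = Mul(-9, Mul(Mul(Pow(-57, Rational(1, 2)), -17), Add(16, Mul(2, Pow(-16, Rational(1, 2)))))) = Mul(-9, Mul(Mul(Mul(I, Pow(57, Rational(1, 2))), -17), Add(16, Mul(2, Mul(4, I))))) = Mul(-9, Mul(Mul(-17, I, Pow(57, Rational(1, 2))), Add(16, Mul(8, I)))) = Mul(-9, Mul(-17, I, Pow(57, Rational(1, 2)), Add(16, Mul(8, I)))) = Mul(153, I, Pow(57, Rational(1, 2)), Add(16, Mul(8, I))) ≈ Add(-9241.0, Mul(18482., I)))
Add(Mul(4677391, Pow(1082712, -1)), Mul(-1, V)) = Add(Mul(4677391, Pow(1082712, -1)), Mul(-1, Mul(Pow(57, Rational(1, 2)), Add(-1224, Mul(2448, I))))) = Add(Mul(4677391, Rational(1, 1082712)), Mul(-1, Pow(57, Rational(1, 2)), Add(-1224, Mul(2448, I)))) = Add(Rational(4677391, 1082712), Mul(-1, Pow(57, Rational(1, 2)), Add(-1224, Mul(2448, I))))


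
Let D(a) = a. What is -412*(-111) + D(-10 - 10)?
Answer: 45712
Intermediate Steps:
-412*(-111) + D(-10 - 10) = -412*(-111) + (-10 - 10) = 45732 - 20 = 45712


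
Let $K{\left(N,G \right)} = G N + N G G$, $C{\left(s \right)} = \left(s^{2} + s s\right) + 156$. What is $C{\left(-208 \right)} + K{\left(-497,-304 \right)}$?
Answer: $-45692980$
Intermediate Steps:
$C{\left(s \right)} = 156 + 2 s^{2}$ ($C{\left(s \right)} = \left(s^{2} + s^{2}\right) + 156 = 2 s^{2} + 156 = 156 + 2 s^{2}$)
$K{\left(N,G \right)} = G N + N G^{2}$ ($K{\left(N,G \right)} = G N + G N G = G N + N G^{2}$)
$C{\left(-208 \right)} + K{\left(-497,-304 \right)} = \left(156 + 2 \left(-208\right)^{2}\right) - - 151088 \left(1 - 304\right) = \left(156 + 2 \cdot 43264\right) - \left(-151088\right) \left(-303\right) = \left(156 + 86528\right) - 45779664 = 86684 - 45779664 = -45692980$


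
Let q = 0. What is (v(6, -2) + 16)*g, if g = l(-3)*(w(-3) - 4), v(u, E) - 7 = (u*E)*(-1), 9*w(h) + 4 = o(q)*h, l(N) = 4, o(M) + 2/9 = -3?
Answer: -12740/27 ≈ -471.85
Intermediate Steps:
o(M) = -29/9 (o(M) = -2/9 - 3 = -29/9)
w(h) = -4/9 - 29*h/81 (w(h) = -4/9 + (-29*h/9)/9 = -4/9 - 29*h/81)
v(u, E) = 7 - E*u (v(u, E) = 7 + (u*E)*(-1) = 7 + (E*u)*(-1) = 7 - E*u)
g = -364/27 (g = 4*((-4/9 - 29/81*(-3)) - 4) = 4*((-4/9 + 29/27) - 4) = 4*(17/27 - 4) = 4*(-91/27) = -364/27 ≈ -13.481)
(v(6, -2) + 16)*g = ((7 - 1*(-2)*6) + 16)*(-364/27) = ((7 + 12) + 16)*(-364/27) = (19 + 16)*(-364/27) = 35*(-364/27) = -12740/27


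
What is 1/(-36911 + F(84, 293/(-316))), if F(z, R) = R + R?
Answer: -158/5832231 ≈ -2.7091e-5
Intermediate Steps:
F(z, R) = 2*R
1/(-36911 + F(84, 293/(-316))) = 1/(-36911 + 2*(293/(-316))) = 1/(-36911 + 2*(293*(-1/316))) = 1/(-36911 + 2*(-293/316)) = 1/(-36911 - 293/158) = 1/(-5832231/158) = -158/5832231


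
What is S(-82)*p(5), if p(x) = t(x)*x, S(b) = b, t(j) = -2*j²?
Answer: 20500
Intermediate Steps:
p(x) = -2*x³ (p(x) = (-2*x²)*x = -2*x³)
S(-82)*p(5) = -(-164)*5³ = -(-164)*125 = -82*(-250) = 20500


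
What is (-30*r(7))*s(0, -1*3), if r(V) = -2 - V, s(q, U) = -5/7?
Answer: -1350/7 ≈ -192.86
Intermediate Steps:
s(q, U) = -5/7 (s(q, U) = -5*⅐ = -5/7)
(-30*r(7))*s(0, -1*3) = -30*(-2 - 1*7)*(-5/7) = -30*(-2 - 7)*(-5/7) = -30*(-9)*(-5/7) = 270*(-5/7) = -1350/7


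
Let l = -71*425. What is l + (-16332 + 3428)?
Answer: -43079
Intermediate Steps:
l = -30175
l + (-16332 + 3428) = -30175 + (-16332 + 3428) = -30175 - 12904 = -43079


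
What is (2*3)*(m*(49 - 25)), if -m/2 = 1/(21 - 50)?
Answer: 288/29 ≈ 9.9310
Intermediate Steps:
m = 2/29 (m = -2/(21 - 50) = -2/(-29) = -2*(-1/29) = 2/29 ≈ 0.068966)
(2*3)*(m*(49 - 25)) = (2*3)*(2*(49 - 25)/29) = 6*((2/29)*24) = 6*(48/29) = 288/29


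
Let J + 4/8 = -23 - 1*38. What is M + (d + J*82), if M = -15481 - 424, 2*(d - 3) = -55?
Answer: -41945/2 ≈ -20973.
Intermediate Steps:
d = -49/2 (d = 3 + (½)*(-55) = 3 - 55/2 = -49/2 ≈ -24.500)
J = -123/2 (J = -½ + (-23 - 1*38) = -½ + (-23 - 38) = -½ - 61 = -123/2 ≈ -61.500)
M = -15905
M + (d + J*82) = -15905 + (-49/2 - 123/2*82) = -15905 + (-49/2 - 5043) = -15905 - 10135/2 = -41945/2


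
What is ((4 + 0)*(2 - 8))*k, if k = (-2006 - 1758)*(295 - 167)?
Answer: 11563008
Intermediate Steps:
k = -481792 (k = -3764*128 = -481792)
((4 + 0)*(2 - 8))*k = ((4 + 0)*(2 - 8))*(-481792) = (4*(-6))*(-481792) = -24*(-481792) = 11563008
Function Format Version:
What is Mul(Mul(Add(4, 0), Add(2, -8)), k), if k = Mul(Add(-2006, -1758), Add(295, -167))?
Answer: 11563008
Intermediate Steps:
k = -481792 (k = Mul(-3764, 128) = -481792)
Mul(Mul(Add(4, 0), Add(2, -8)), k) = Mul(Mul(Add(4, 0), Add(2, -8)), -481792) = Mul(Mul(4, -6), -481792) = Mul(-24, -481792) = 11563008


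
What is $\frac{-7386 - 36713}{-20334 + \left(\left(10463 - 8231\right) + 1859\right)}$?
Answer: $\frac{44099}{16243} \approx 2.715$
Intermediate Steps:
$\frac{-7386 - 36713}{-20334 + \left(\left(10463 - 8231\right) + 1859\right)} = - \frac{44099}{-20334 + \left(\left(10463 - 8231\right) + 1859\right)} = - \frac{44099}{-20334 + \left(2232 + 1859\right)} = - \frac{44099}{-20334 + 4091} = - \frac{44099}{-16243} = \left(-44099\right) \left(- \frac{1}{16243}\right) = \frac{44099}{16243}$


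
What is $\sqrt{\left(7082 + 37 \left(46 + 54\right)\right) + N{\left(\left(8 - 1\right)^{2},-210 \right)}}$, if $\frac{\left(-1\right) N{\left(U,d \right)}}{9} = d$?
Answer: $24 \sqrt{22} \approx 112.57$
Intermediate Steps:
$N{\left(U,d \right)} = - 9 d$
$\sqrt{\left(7082 + 37 \left(46 + 54\right)\right) + N{\left(\left(8 - 1\right)^{2},-210 \right)}} = \sqrt{\left(7082 + 37 \left(46 + 54\right)\right) - -1890} = \sqrt{\left(7082 + 37 \cdot 100\right) + 1890} = \sqrt{\left(7082 + 3700\right) + 1890} = \sqrt{10782 + 1890} = \sqrt{12672} = 24 \sqrt{22}$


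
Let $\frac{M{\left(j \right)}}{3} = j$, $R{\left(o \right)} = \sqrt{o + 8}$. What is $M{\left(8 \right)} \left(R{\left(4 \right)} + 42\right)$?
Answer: $1008 + 48 \sqrt{3} \approx 1091.1$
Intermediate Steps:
$R{\left(o \right)} = \sqrt{8 + o}$
$M{\left(j \right)} = 3 j$
$M{\left(8 \right)} \left(R{\left(4 \right)} + 42\right) = 3 \cdot 8 \left(\sqrt{8 + 4} + 42\right) = 24 \left(\sqrt{12} + 42\right) = 24 \left(2 \sqrt{3} + 42\right) = 24 \left(42 + 2 \sqrt{3}\right) = 1008 + 48 \sqrt{3}$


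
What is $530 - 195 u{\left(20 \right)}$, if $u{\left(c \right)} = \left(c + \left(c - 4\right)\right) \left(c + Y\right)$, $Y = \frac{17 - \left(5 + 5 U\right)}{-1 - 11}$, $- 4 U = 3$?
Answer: $- \frac{522625}{4} \approx -1.3066 \cdot 10^{5}$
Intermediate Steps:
$U = - \frac{3}{4}$ ($U = \left(- \frac{1}{4}\right) 3 = - \frac{3}{4} \approx -0.75$)
$Y = - \frac{21}{16}$ ($Y = \frac{17 - \frac{5}{4}}{-1 - 11} = \frac{17 + \left(\frac{15}{4} - 5\right)}{-12} = \left(17 - \frac{5}{4}\right) \left(- \frac{1}{12}\right) = \frac{63}{4} \left(- \frac{1}{12}\right) = - \frac{21}{16} \approx -1.3125$)
$u{\left(c \right)} = \left(-4 + 2 c\right) \left(- \frac{21}{16} + c\right)$ ($u{\left(c \right)} = \left(c + \left(c - 4\right)\right) \left(c - \frac{21}{16}\right) = \left(c + \left(-4 + c\right)\right) \left(- \frac{21}{16} + c\right) = \left(-4 + 2 c\right) \left(- \frac{21}{16} + c\right)$)
$530 - 195 u{\left(20 \right)} = 530 - 195 \left(\frac{21}{4} + 2 \cdot 20^{2} - \frac{265}{2}\right) = 530 - 195 \left(\frac{21}{4} + 2 \cdot 400 - \frac{265}{2}\right) = 530 - 195 \left(\frac{21}{4} + 800 - \frac{265}{2}\right) = 530 - \frac{524745}{4} = - \frac{522625}{4}$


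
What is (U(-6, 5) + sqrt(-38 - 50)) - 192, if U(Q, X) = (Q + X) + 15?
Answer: -178 + 2*I*sqrt(22) ≈ -178.0 + 9.3808*I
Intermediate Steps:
U(Q, X) = 15 + Q + X
(U(-6, 5) + sqrt(-38 - 50)) - 192 = ((15 - 6 + 5) + sqrt(-38 - 50)) - 192 = (14 + sqrt(-88)) - 192 = (14 + 2*I*sqrt(22)) - 192 = -178 + 2*I*sqrt(22)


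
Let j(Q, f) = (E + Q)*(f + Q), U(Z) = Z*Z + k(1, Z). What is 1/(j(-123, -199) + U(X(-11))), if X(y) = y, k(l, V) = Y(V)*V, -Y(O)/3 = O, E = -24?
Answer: 1/47092 ≈ 2.1235e-5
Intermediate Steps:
Y(O) = -3*O
k(l, V) = -3*V² (k(l, V) = (-3*V)*V = -3*V²)
U(Z) = -2*Z² (U(Z) = Z*Z - 3*Z² = Z² - 3*Z² = -2*Z²)
j(Q, f) = (-24 + Q)*(Q + f) (j(Q, f) = (-24 + Q)*(f + Q) = (-24 + Q)*(Q + f))
1/(j(-123, -199) + U(X(-11))) = 1/(((-123)² - 24*(-123) - 24*(-199) - 123*(-199)) - 2*(-11)²) = 1/((15129 + 2952 + 4776 + 24477) - 2*121) = 1/(47334 - 242) = 1/47092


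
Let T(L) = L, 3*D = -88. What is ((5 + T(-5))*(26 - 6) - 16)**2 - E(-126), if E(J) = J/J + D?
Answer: 853/3 ≈ 284.33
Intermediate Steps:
D = -88/3 (D = (1/3)*(-88) = -88/3 ≈ -29.333)
E(J) = -85/3 (E(J) = J/J - 88/3 = 1 - 88/3 = -85/3)
((5 + T(-5))*(26 - 6) - 16)**2 - E(-126) = ((5 - 5)*(26 - 6) - 16)**2 - 1*(-85/3) = (0*20 - 16)**2 + 85/3 = (0 - 16)**2 + 85/3 = (-16)**2 + 85/3 = 256 + 85/3 = 853/3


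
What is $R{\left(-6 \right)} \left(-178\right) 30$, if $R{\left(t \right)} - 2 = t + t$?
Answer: $53400$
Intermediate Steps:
$R{\left(t \right)} = 2 + 2 t$ ($R{\left(t \right)} = 2 + \left(t + t\right) = 2 + 2 t$)
$R{\left(-6 \right)} \left(-178\right) 30 = \left(2 + 2 \left(-6\right)\right) \left(-178\right) 30 = \left(2 - 12\right) \left(-178\right) 30 = \left(-10\right) \left(-178\right) 30 = 1780 \cdot 30 = 53400$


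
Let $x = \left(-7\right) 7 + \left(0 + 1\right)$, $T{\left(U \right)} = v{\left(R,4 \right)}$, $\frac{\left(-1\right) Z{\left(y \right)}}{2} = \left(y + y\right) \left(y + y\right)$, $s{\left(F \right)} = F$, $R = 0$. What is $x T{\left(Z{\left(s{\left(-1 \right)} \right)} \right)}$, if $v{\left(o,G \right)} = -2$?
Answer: $96$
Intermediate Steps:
$Z{\left(y \right)} = - 8 y^{2}$ ($Z{\left(y \right)} = - 2 \left(y + y\right) \left(y + y\right) = - 2 \cdot 2 y 2 y = - 2 \cdot 4 y^{2} = - 8 y^{2}$)
$T{\left(U \right)} = -2$
$x = -48$ ($x = -49 + 1 = -48$)
$x T{\left(Z{\left(s{\left(-1 \right)} \right)} \right)} = \left(-48\right) \left(-2\right) = 96$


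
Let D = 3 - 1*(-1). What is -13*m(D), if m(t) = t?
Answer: -52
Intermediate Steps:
D = 4 (D = 3 + 1 = 4)
-13*m(D) = -13*4 = -52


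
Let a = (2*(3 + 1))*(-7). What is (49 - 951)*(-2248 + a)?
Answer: 2078208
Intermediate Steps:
a = -56 (a = (2*4)*(-7) = 8*(-7) = -56)
(49 - 951)*(-2248 + a) = (49 - 951)*(-2248 - 56) = -902*(-2304) = 2078208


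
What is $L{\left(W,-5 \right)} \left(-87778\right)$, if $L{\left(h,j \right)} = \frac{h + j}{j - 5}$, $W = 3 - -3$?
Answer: $\frac{43889}{5} \approx 8777.8$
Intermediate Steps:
$W = 6$ ($W = 3 + 3 = 6$)
$L{\left(h,j \right)} = \frac{h + j}{-5 + j}$
$L{\left(W,-5 \right)} \left(-87778\right) = \frac{6 - 5}{-5 - 5} \left(-87778\right) = \frac{1}{-10} \cdot 1 \left(-87778\right) = \left(- \frac{1}{10}\right) 1 \left(-87778\right) = \left(- \frac{1}{10}\right) \left(-87778\right) = \frac{43889}{5}$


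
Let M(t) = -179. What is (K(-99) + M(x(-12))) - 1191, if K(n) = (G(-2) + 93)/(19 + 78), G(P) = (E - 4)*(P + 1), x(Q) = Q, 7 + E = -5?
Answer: -132781/97 ≈ -1368.9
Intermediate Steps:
E = -12 (E = -7 - 5 = -12)
G(P) = -16 - 16*P (G(P) = (-12 - 4)*(P + 1) = -16*(1 + P) = -16 - 16*P)
K(n) = 109/97 (K(n) = ((-16 - 16*(-2)) + 93)/(19 + 78) = ((-16 + 32) + 93)/97 = (16 + 93)*(1/97) = 109*(1/97) = 109/97)
(K(-99) + M(x(-12))) - 1191 = (109/97 - 179) - 1191 = -17254/97 - 1191 = -132781/97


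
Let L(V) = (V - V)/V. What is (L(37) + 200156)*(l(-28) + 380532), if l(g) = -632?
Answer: 76039264400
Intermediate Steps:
L(V) = 0 (L(V) = 0/V = 0)
(L(37) + 200156)*(l(-28) + 380532) = (0 + 200156)*(-632 + 380532) = 200156*379900 = 76039264400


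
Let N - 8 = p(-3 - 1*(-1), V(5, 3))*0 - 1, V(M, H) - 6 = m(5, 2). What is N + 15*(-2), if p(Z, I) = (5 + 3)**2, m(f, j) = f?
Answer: -23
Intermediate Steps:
V(M, H) = 11 (V(M, H) = 6 + 5 = 11)
p(Z, I) = 64 (p(Z, I) = 8**2 = 64)
N = 7 (N = 8 + (64*0 - 1) = 8 + (0 - 1) = 8 - 1 = 7)
N + 15*(-2) = 7 + 15*(-2) = 7 - 30 = -23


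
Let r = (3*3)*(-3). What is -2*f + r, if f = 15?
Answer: -57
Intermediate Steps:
r = -27 (r = 9*(-3) = -27)
-2*f + r = -2*15 - 27 = -30 - 27 = -57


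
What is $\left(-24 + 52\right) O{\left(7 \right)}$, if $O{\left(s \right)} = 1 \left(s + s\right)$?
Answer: $392$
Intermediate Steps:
$O{\left(s \right)} = 2 s$ ($O{\left(s \right)} = 1 \cdot 2 s = 2 s$)
$\left(-24 + 52\right) O{\left(7 \right)} = \left(-24 + 52\right) 2 \cdot 7 = 28 \cdot 14 = 392$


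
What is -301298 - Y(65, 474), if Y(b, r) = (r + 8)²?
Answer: -533622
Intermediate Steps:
Y(b, r) = (8 + r)²
-301298 - Y(65, 474) = -301298 - (8 + 474)² = -301298 - 1*482² = -301298 - 1*232324 = -301298 - 232324 = -533622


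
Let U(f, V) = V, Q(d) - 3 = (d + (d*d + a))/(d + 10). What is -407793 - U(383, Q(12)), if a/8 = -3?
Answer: -407802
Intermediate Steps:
a = -24 (a = 8*(-3) = -24)
Q(d) = 3 + (-24 + d + d²)/(10 + d) (Q(d) = 3 + (d + (d*d - 24))/(d + 10) = 3 + (d + (d² - 24))/(10 + d) = 3 + (d + (-24 + d²))/(10 + d) = 3 + (-24 + d + d²)/(10 + d))
-407793 - U(383, Q(12)) = -407793 - (6 + 12² + 4*12)/(10 + 12) = -407793 - (6 + 144 + 48)/22 = -407793 - 198/22 = -407793 - 1*9 = -407793 - 9 = -407802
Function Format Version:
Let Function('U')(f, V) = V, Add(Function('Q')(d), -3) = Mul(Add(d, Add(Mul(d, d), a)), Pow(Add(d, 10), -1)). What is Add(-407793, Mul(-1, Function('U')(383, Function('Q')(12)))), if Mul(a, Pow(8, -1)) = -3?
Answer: -407802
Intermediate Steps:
a = -24 (a = Mul(8, -3) = -24)
Function('Q')(d) = Add(3, Mul(Pow(Add(10, d), -1), Add(-24, d, Pow(d, 2)))) (Function('Q')(d) = Add(3, Mul(Add(d, Add(Mul(d, d), -24)), Pow(Add(d, 10), -1))) = Add(3, Mul(Add(d, Add(Pow(d, 2), -24)), Pow(Add(10, d), -1))) = Add(3, Mul(Add(d, Add(-24, Pow(d, 2))), Pow(Add(10, d), -1))) = Add(3, Mul(Add(-24, d, Pow(d, 2)), Pow(Add(10, d), -1))) = Add(3, Mul(Pow(Add(10, d), -1), Add(-24, d, Pow(d, 2)))))
Add(-407793, Mul(-1, Function('U')(383, Function('Q')(12)))) = Add(-407793, Mul(-1, Mul(Pow(Add(10, 12), -1), Add(6, Pow(12, 2), Mul(4, 12))))) = Add(-407793, Mul(-1, Mul(Pow(22, -1), Add(6, 144, 48)))) = Add(-407793, Mul(-1, Mul(Rational(1, 22), 198))) = Add(-407793, Mul(-1, 9)) = Add(-407793, -9) = -407802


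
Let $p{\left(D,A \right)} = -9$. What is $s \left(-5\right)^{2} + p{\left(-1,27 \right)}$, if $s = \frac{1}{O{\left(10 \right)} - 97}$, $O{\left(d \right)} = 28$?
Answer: $- \frac{646}{69} \approx -9.3623$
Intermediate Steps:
$s = - \frac{1}{69}$ ($s = \frac{1}{28 - 97} = \frac{1}{-69} = - \frac{1}{69} \approx -0.014493$)
$s \left(-5\right)^{2} + p{\left(-1,27 \right)} = - \frac{\left(-5\right)^{2}}{69} - 9 = \left(- \frac{1}{69}\right) 25 - 9 = - \frac{25}{69} - 9 = - \frac{646}{69}$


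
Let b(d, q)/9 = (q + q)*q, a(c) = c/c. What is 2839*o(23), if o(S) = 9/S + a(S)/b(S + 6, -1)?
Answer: 525215/414 ≈ 1268.6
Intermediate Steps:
a(c) = 1
b(d, q) = 18*q² (b(d, q) = 9*((q + q)*q) = 9*((2*q)*q) = 9*(2*q²) = 18*q²)
o(S) = 1/18 + 9/S (o(S) = 9/S + 1/(18*(-1)²) = 9/S + 1/(18*1) = 9/S + 1/18 = 1/18 + 9/S)
2839*o(23) = 2839*((1/18)*(162 + 23)/23) = 2839*((1/18)*(1/23)*185) = 2839*(185/414) = 525215/414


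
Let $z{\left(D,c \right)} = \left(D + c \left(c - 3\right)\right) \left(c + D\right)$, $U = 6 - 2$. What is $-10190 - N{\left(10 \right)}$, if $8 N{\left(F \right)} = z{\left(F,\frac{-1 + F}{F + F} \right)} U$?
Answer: $- \frac{163780069}{16000} \approx -10236.0$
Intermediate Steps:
$U = 4$ ($U = 6 - 2 = 4$)
$z{\left(D,c \right)} = \left(D + c\right) \left(D + c \left(-3 + c\right)\right)$ ($z{\left(D,c \right)} = \left(D + c \left(-3 + c\right)\right) \left(D + c\right) = \left(D + c\right) \left(D + c \left(-3 + c\right)\right)$)
$N{\left(F \right)} = \frac{1}{2} + \frac{F^{2}}{2} - \frac{F}{2} - \frac{3 \left(-1 + F\right)^{2}}{8 F^{2}} + \frac{\left(-1 + F\right)^{2}}{8 F} + \frac{\left(-1 + F\right)^{3}}{16 F^{3}}$ ($N{\left(F \right)} = \frac{\left(F^{2} + \left(\frac{-1 + F}{F + F}\right)^{3} - 3 \left(\frac{-1 + F}{F + F}\right)^{2} + F \left(\frac{-1 + F}{F + F}\right)^{2} - 2 F \frac{-1 + F}{F + F}\right) 4}{8} = \frac{\left(F^{2} + \left(\frac{-1 + F}{2 F}\right)^{3} - 3 \left(\frac{-1 + F}{2 F}\right)^{2} + F \left(\frac{-1 + F}{2 F}\right)^{2} - 2 F \frac{-1 + F}{2 F}\right) 4}{8} = \frac{\left(F^{2} + \frac{\left(-1 + F\right)^{3}}{8 F^{3}} - 3 \frac{\left(-1 + F\right)^{2}}{4 F^{2}} + F \frac{\left(-1 + F\right)^{2}}{4 F^{2}} - \left(-1 + F\right)\right) 4}{8} = \frac{\left(F^{2} + \frac{\left(-1 + F\right)^{3}}{8 F^{3}} - \frac{3 \left(-1 + F\right)^{2}}{4 F^{2}} + \frac{\left(-1 + F\right)^{2}}{4 F} - \left(-1 + F\right)\right) 4}{8} = \frac{\left(1 + F^{2} - F - \frac{3 \left(-1 + F\right)^{2}}{4 F^{2}} + \frac{\left(-1 + F\right)^{2}}{4 F} + \frac{\left(-1 + F\right)^{3}}{8 F^{3}}\right) 4}{8} = \frac{4 - 4 F + 4 F^{2} + \frac{\left(-1 + F\right)^{2}}{F} + \frac{\left(-1 + F\right)^{3}}{2 F^{3}} - \frac{3 \left(-1 + F\right)^{2}}{F^{2}}}{8} = \frac{1}{2} + \frac{F^{2}}{2} - \frac{F}{2} - \frac{3 \left(-1 + F\right)^{2}}{8 F^{2}} + \frac{\left(-1 + F\right)^{2}}{8 F} + \frac{\left(-1 + F\right)^{3}}{16 F^{3}}$)
$-10190 - N{\left(10 \right)} = -10190 - \frac{-1 - 10^{3} - 6 \cdot 10^{4} - 30 + 8 \cdot 10^{5} + 11 \cdot 10^{2}}{16 \cdot 1000} = -10190 - \frac{1}{16} \cdot \frac{1}{1000} \left(-1 - 1000 - 60000 - 30 + 8 \cdot 100000 + 11 \cdot 100\right) = -10190 - \frac{1}{16} \cdot \frac{1}{1000} \left(-1 - 1000 - 60000 - 30 + 800000 + 1100\right) = -10190 - \frac{1}{16} \cdot \frac{1}{1000} \cdot 740069 = -10190 - \frac{740069}{16000} = - \frac{163780069}{16000}$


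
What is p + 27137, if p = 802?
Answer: 27939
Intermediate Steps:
p + 27137 = 802 + 27137 = 27939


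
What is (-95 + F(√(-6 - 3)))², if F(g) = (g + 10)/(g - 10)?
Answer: 109115316/11881 + 1253520*I/11881 ≈ 9184.0 + 105.51*I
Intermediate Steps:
F(g) = (10 + g)/(-10 + g)
(-95 + F(√(-6 - 3)))² = (-95 + (10 + √(-6 - 3))/(-10 + √(-6 - 3)))² = (-95 + (10 + √(-9))/(-10 + √(-9)))² = (-95 + (10 + 3*I)/(-10 + 3*I))² = (-95 + ((-10 - 3*I)/109)*(10 + 3*I))² = (-95 + (-10 - 3*I)*(10 + 3*I)/109)²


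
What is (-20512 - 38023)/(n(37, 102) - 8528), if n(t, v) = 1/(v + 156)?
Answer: 15102030/2200223 ≈ 6.8639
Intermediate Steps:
n(t, v) = 1/(156 + v)
(-20512 - 38023)/(n(37, 102) - 8528) = (-20512 - 38023)/(1/(156 + 102) - 8528) = -58535/(1/258 - 8528) = -58535/(-2200223/258) = -58535*(-258/2200223) = 15102030/2200223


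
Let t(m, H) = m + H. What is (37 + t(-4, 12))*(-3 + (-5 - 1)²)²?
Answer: 49005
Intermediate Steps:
t(m, H) = H + m
(37 + t(-4, 12))*(-3 + (-5 - 1)²)² = (37 + (12 - 4))*(-3 + (-5 - 1)²)² = (37 + 8)*(-3 + (-6)²)² = 45*(-3 + 36)² = 45*33² = 45*1089 = 49005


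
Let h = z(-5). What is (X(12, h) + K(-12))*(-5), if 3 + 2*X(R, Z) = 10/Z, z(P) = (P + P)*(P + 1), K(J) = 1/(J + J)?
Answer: 85/12 ≈ 7.0833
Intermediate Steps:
K(J) = 1/(2*J)
z(P) = 2*P*(1 + P) (z(P) = (2*P)*(1 + P) = 2*P*(1 + P))
h = 40 (h = 2*(-5)*(1 - 5) = 2*(-5)*(-4) = 40)
X(R, Z) = -3/2 + 5/Z (X(R, Z) = -3/2 + (10/Z)/2 = -3/2 + 5/Z)
(X(12, h) + K(-12))*(-5) = ((-3/2 + 5/40) + (½)/(-12))*(-5) = ((-3/2 + 5*(1/40)) + (½)*(-1/12))*(-5) = ((-3/2 + ⅛) - 1/24)*(-5) = (-11/8 - 1/24)*(-5) = -17/12*(-5) = 85/12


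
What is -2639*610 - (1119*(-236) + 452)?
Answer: -1346158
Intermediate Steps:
-2639*610 - (1119*(-236) + 452) = -1609790 - (-264084 + 452) = -1609790 - 1*(-263632) = -1609790 + 263632 = -1346158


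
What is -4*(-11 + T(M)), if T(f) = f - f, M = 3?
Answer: 44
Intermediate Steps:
T(f) = 0
-4*(-11 + T(M)) = -4*(-11 + 0) = -4*(-11) = 44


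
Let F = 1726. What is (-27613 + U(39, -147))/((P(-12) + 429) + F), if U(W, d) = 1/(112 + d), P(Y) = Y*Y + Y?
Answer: -966456/80045 ≈ -12.074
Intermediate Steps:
P(Y) = Y + Y² (P(Y) = Y² + Y = Y + Y²)
(-27613 + U(39, -147))/((P(-12) + 429) + F) = (-27613 + 1/(112 - 147))/((-12*(1 - 12) + 429) + 1726) = (-27613 + 1/(-35))/((-12*(-11) + 429) + 1726) = (-27613 - 1/35)/((132 + 429) + 1726) = -966456/(35*(561 + 1726)) = -966456/35/2287 = -966456/35*1/2287 = -966456/80045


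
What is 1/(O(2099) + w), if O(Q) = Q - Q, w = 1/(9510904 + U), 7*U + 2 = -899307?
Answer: 65677019/7 ≈ 9.3824e+6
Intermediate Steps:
U = -899309/7 (U = -2/7 + (1/7)*(-899307) = -2/7 - 899307/7 = -899309/7 ≈ -1.2847e+5)
w = 7/65677019 (w = 1/(9510904 - 899309/7) = 1/(65677019/7) = 7/65677019 ≈ 1.0658e-7)
O(Q) = 0
1/(O(2099) + w) = 1/(0 + 7/65677019) = 1/(7/65677019) = 65677019/7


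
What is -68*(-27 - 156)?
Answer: 12444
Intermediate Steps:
-68*(-27 - 156) = -68*(-183) = 12444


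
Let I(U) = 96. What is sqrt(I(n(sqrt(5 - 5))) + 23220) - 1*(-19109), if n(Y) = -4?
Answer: 19109 + 2*sqrt(5829) ≈ 19262.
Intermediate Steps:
sqrt(I(n(sqrt(5 - 5))) + 23220) - 1*(-19109) = sqrt(96 + 23220) - 1*(-19109) = sqrt(23316) + 19109 = 2*sqrt(5829) + 19109 = 19109 + 2*sqrt(5829)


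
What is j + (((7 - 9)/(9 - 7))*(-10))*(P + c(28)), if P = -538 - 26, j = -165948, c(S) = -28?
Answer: -171868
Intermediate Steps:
P = -564
j + (((7 - 9)/(9 - 7))*(-10))*(P + c(28)) = -165948 + (((7 - 9)/(9 - 7))*(-10))*(-564 - 28) = -165948 + (-2/2*(-10))*(-592) = -165948 + (-2*½*(-10))*(-592) = -165948 - 1*(-10)*(-592) = -165948 + 10*(-592) = -165948 - 5920 = -171868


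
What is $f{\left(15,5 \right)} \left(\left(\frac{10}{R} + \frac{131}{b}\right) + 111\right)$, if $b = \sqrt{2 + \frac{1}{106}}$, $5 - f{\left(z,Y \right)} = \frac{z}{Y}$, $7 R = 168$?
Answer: $\frac{1337}{6} + \frac{262 \sqrt{22578}}{213} \approx 407.66$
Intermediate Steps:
$R = 24$ ($R = \frac{1}{7} \cdot 168 = 24$)
$f{\left(z,Y \right)} = 5 - \frac{z}{Y}$
$b = \frac{\sqrt{22578}}{106}$ ($b = \sqrt{2 + \frac{1}{106}} = \sqrt{\frac{213}{106}} = \frac{\sqrt{22578}}{106} \approx 1.4175$)
$f{\left(15,5 \right)} \left(\left(\frac{10}{R} + \frac{131}{b}\right) + 111\right) = \left(5 - \frac{15}{5}\right) \left(\left(\frac{10}{24} + \frac{131}{\frac{1}{106} \sqrt{22578}}\right) + 111\right) = \left(5 - 15 \cdot \frac{1}{5}\right) \left(\left(10 \cdot \frac{1}{24} + 131 \frac{\sqrt{22578}}{213}\right) + 111\right) = \left(5 - 3\right) \left(\left(\frac{5}{12} + \frac{131 \sqrt{22578}}{213}\right) + 111\right) = 2 \left(\frac{1337}{12} + \frac{131 \sqrt{22578}}{213}\right) = \frac{1337}{6} + \frac{262 \sqrt{22578}}{213}$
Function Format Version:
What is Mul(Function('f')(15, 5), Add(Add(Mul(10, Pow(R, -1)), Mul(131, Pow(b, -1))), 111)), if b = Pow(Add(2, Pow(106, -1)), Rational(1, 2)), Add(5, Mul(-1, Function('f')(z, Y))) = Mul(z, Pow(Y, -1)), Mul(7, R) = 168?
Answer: Add(Rational(1337, 6), Mul(Rational(262, 213), Pow(22578, Rational(1, 2)))) ≈ 407.66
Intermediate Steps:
R = 24 (R = Mul(Rational(1, 7), 168) = 24)
Function('f')(z, Y) = Add(5, Mul(-1, z, Pow(Y, -1))) (Function('f')(z, Y) = Add(5, Mul(-1, Mul(z, Pow(Y, -1)))) = Add(5, Mul(-1, z, Pow(Y, -1))))
b = Mul(Rational(1, 106), Pow(22578, Rational(1, 2))) (b = Pow(Add(2, Rational(1, 106)), Rational(1, 2)) = Pow(Rational(213, 106), Rational(1, 2)) = Mul(Rational(1, 106), Pow(22578, Rational(1, 2))) ≈ 1.4175)
Mul(Function('f')(15, 5), Add(Add(Mul(10, Pow(R, -1)), Mul(131, Pow(b, -1))), 111)) = Mul(Add(5, Mul(-1, 15, Pow(5, -1))), Add(Add(Mul(10, Pow(24, -1)), Mul(131, Pow(Mul(Rational(1, 106), Pow(22578, Rational(1, 2))), -1))), 111)) = Mul(Add(5, Mul(-1, 15, Rational(1, 5))), Add(Add(Mul(10, Rational(1, 24)), Mul(131, Mul(Rational(1, 213), Pow(22578, Rational(1, 2))))), 111)) = Mul(Add(5, -3), Add(Add(Rational(5, 12), Mul(Rational(131, 213), Pow(22578, Rational(1, 2)))), 111)) = Mul(2, Add(Rational(1337, 12), Mul(Rational(131, 213), Pow(22578, Rational(1, 2))))) = Add(Rational(1337, 6), Mul(Rational(262, 213), Pow(22578, Rational(1, 2))))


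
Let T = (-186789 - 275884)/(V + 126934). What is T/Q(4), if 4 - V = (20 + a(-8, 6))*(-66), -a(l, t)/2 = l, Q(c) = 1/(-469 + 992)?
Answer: -241977979/129314 ≈ -1871.2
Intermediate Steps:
Q(c) = 1/523
a(l, t) = -2*l
V = 2380 (V = 4 - (20 - 2*(-8))*(-66) = 4 - (20 + 16)*(-66) = 4 - 36*(-66) = 4 - 1*(-2376) = 4 + 2376 = 2380)
T = -462673/129314 (T = (-186789 - 275884)/(2380 + 126934) = -462673/129314 ≈ -3.5779)
T/Q(4) = -462673/(129314*1/523) = -462673/129314*523 = -241977979/129314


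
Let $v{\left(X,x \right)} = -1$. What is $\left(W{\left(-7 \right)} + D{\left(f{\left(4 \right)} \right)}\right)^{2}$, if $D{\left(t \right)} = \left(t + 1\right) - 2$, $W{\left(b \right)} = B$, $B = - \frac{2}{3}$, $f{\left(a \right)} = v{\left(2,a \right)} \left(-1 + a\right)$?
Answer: $\frac{196}{9} \approx 21.778$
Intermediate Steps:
$f{\left(a \right)} = 1 - a$ ($f{\left(a \right)} = - (-1 + a) = 1 - a$)
$B = - \frac{2}{3}$ ($B = \left(-2\right) \frac{1}{3} = - \frac{2}{3} \approx -0.66667$)
$W{\left(b \right)} = - \frac{2}{3}$
$D{\left(t \right)} = -1 + t$ ($D{\left(t \right)} = \left(1 + t\right) - 2 = -1 + t$)
$\left(W{\left(-7 \right)} + D{\left(f{\left(4 \right)} \right)}\right)^{2} = \left(- \frac{2}{3} + \left(-1 + \left(1 - 4\right)\right)\right)^{2} = \left(- \frac{2}{3} - 4\right)^{2} = \left(- \frac{14}{3}\right)^{2} = \frac{196}{9}$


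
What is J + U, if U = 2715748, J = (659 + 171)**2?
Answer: 3404648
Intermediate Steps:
J = 688900 (J = 830**2 = 688900)
J + U = 688900 + 2715748 = 3404648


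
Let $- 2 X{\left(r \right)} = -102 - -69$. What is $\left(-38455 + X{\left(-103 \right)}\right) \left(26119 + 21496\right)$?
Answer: $- \frac{3660498355}{2} \approx -1.8302 \cdot 10^{9}$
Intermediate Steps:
$X{\left(r \right)} = \frac{33}{2}$ ($X{\left(r \right)} = - \frac{-102 - -69}{2} = - \frac{-102 + 69}{2} = \left(- \frac{1}{2}\right) \left(-33\right) = \frac{33}{2}$)
$\left(-38455 + X{\left(-103 \right)}\right) \left(26119 + 21496\right) = \left(-38455 + \frac{33}{2}\right) \left(26119 + 21496\right) = \left(- \frac{76877}{2}\right) 47615 = - \frac{3660498355}{2}$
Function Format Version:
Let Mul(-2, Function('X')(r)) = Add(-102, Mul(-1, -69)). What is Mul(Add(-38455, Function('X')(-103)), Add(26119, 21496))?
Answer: Rational(-3660498355, 2) ≈ -1.8302e+9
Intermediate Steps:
Function('X')(r) = Rational(33, 2) (Function('X')(r) = Mul(Rational(-1, 2), Add(-102, Mul(-1, -69))) = Mul(Rational(-1, 2), Add(-102, 69)) = Mul(Rational(-1, 2), -33) = Rational(33, 2))
Mul(Add(-38455, Function('X')(-103)), Add(26119, 21496)) = Mul(Add(-38455, Rational(33, 2)), Add(26119, 21496)) = Mul(Rational(-76877, 2), 47615) = Rational(-3660498355, 2)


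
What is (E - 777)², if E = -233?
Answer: 1020100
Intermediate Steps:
(E - 777)² = (-233 - 777)² = (-1010)² = 1020100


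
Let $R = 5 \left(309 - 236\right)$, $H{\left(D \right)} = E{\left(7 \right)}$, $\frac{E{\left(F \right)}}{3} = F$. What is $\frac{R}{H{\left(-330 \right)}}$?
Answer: $\frac{365}{21} \approx 17.381$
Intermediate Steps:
$E{\left(F \right)} = 3 F$
$H{\left(D \right)} = 21$ ($H{\left(D \right)} = 3 \cdot 7 = 21$)
$R = 365$ ($R = 5 \cdot 73 = 365$)
$\frac{R}{H{\left(-330 \right)}} = \frac{365}{21}$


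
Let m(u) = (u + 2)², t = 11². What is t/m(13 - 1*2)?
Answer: 121/169 ≈ 0.71598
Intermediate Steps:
t = 121
m(u) = (2 + u)²
t/m(13 - 1*2) = 121/((2 + (13 - 1*2))²) = 121/((2 + (13 - 2))²) = 121/((2 + 11)²) = 121/(13²) = 121/169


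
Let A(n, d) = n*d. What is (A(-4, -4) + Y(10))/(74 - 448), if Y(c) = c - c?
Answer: -8/187 ≈ -0.042781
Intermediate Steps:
A(n, d) = d*n
Y(c) = 0
(A(-4, -4) + Y(10))/(74 - 448) = (-4*(-4) + 0)/(74 - 448) = (16 + 0)/(-374) = 16*(-1/374) = -8/187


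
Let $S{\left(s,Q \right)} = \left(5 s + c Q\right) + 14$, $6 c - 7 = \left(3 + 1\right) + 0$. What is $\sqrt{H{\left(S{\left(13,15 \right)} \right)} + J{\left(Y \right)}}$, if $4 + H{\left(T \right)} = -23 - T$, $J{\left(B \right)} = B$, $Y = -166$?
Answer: $\frac{i \sqrt{1198}}{2} \approx 17.306 i$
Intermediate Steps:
$c = \frac{11}{6}$ ($c = \frac{7}{6} + \frac{\left(3 + 1\right) + 0}{6} = \frac{7}{6} + \frac{4 + 0}{6} = \frac{7}{6} + \frac{1}{6} \cdot 4 = \frac{7}{6} + \frac{2}{3} = \frac{11}{6} \approx 1.8333$)
$S{\left(s,Q \right)} = 14 + 5 s + \frac{11 Q}{6}$ ($S{\left(s,Q \right)} = \left(5 s + \frac{11 Q}{6}\right) + 14 = 14 + 5 s + \frac{11 Q}{6}$)
$H{\left(T \right)} = -27 - T$ ($H{\left(T \right)} = -4 - \left(23 + T\right) = -27 - T$)
$\sqrt{H{\left(S{\left(13,15 \right)} \right)} + J{\left(Y \right)}} = \sqrt{\left(-27 - \left(14 + 5 \cdot 13 + \frac{11}{6} \cdot 15\right)\right) - 166} = \sqrt{\left(-27 - \left(14 + 65 + \frac{55}{2}\right)\right) - 166} = \sqrt{\left(-27 - \frac{213}{2}\right) - 166} = \sqrt{- \frac{267}{2} - 166} = \sqrt{- \frac{599}{2}} = \frac{i \sqrt{1198}}{2}$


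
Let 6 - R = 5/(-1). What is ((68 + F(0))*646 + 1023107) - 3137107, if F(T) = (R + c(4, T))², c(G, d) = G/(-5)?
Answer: -50071554/25 ≈ -2.0029e+6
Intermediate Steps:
c(G, d) = -G/5 (c(G, d) = G*(-⅕) = -G/5)
R = 11 (R = 6 - 5/(-1) = 6 - 5*(-1) = 6 - 1*(-5) = 6 + 5 = 11)
F(T) = 2601/25 (F(T) = (11 - ⅕*4)² = (11 - ⅘)² = (51/5)² = 2601/25)
((68 + F(0))*646 + 1023107) - 3137107 = ((68 + 2601/25)*646 + 1023107) - 3137107 = ((4301/25)*646 + 1023107) - 3137107 = (2778446/25 + 1023107) - 3137107 = 28356121/25 - 3137107 = -50071554/25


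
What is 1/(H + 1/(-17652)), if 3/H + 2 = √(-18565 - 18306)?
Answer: -2520476124/2804586635 + 934779312*I*√36871/2804586635 ≈ -0.8987 + 64.0*I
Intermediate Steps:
H = 3/(-2 + I*√36871) (H = 3/(-2 + √(-18565 - 18306)) = 3/(-2 + √(-36871)) = 3/(-2 + I*√36871) ≈ -0.00016271 - 0.015622*I)
1/(H + 1/(-17652)) = 1/((-6/36875 - 3*I*√36871/36875) + 1/(-17652)) = 1/((-6/36875 - 3*I*√36871/36875) - 1/17652) = 1/(-142787/650917500 - 3*I*√36871/36875)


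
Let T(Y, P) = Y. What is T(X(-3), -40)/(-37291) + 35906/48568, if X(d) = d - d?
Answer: 1381/1868 ≈ 0.73929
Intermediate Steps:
X(d) = 0
T(X(-3), -40)/(-37291) + 35906/48568 = 0/(-37291) + 35906/48568 = 0*(-1/37291) + 35906*(1/48568) = 0 + 1381/1868 = 1381/1868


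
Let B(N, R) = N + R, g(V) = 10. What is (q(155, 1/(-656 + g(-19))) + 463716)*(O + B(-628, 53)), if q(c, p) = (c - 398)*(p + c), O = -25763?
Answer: -3624493189941/323 ≈ -1.1221e+10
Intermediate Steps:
q(c, p) = (-398 + c)*(c + p)
(q(155, 1/(-656 + g(-19))) + 463716)*(O + B(-628, 53)) = ((155**2 - 398*155 - 398/(-656 + 10) + 155/(-656 + 10)) + 463716)*(-25763 + (-628 + 53)) = ((24025 - 61690 - 398/(-646) + 155/(-646)) + 463716)*(-25763 - 575) = ((24025 - 61690 - 398*(-1/646) + 155*(-1/646)) + 463716)*(-26338) = ((24025 - 61690 + 199/323 - 155/646) + 463716)*(-26338) = (-24331347/646 + 463716)*(-26338) = (275229189/646)*(-26338) = -3624493189941/323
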